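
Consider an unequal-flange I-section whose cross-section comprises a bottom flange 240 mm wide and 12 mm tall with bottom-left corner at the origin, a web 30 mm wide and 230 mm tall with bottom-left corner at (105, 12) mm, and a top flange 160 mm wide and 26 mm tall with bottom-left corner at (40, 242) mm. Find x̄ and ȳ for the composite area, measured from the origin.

bottom flange: A = 240 × 12 = 2880.00, centroid at (120.00, 6.00).
web: A = 30 × 230 = 6900.00, centroid at (120.00, 127.00).
top flange: A = 160 × 26 = 4160.00, centroid at (120.00, 255.00).
ΣA = 13940.00 mm²
ΣAx̄ = (2880.00)(120.00) + (6900.00)(120.00) + (4160.00)(120.00) = 1672800.00 mm³
ΣAȳ = (2880.00)(6.00) + (6900.00)(127.00) + (4160.00)(255.00) = 1954380.00 mm³
x̄ = 1672800.00 / 13940.00 = 120.00 mm
ȳ = 1954380.00 / 13940.00 = 140.20 mm

x̄ = 120.00 mm, ȳ = 140.20 mm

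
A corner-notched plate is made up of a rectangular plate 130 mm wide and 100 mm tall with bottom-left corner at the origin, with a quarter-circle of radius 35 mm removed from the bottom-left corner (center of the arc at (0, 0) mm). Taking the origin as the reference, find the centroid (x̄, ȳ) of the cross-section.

Part | A | x̄ᵢ | ȳᵢ | A·x̄ᵢ | A·ȳᵢ
plate | 13000.00 | 65.00 | 50.00 | 845000.00 | 650000.00
removed quarter-circle | -962.11 | 14.85 | 14.85 | -14291.67 | -14291.67
Σ | 12037.89 |  |  | 830708.33 | 635708.33
x̄ = 830708.33 / 12037.89 = 69.01 mm
ȳ = 635708.33 / 12037.89 = 52.81 mm

x̄ = 69.01 mm, ȳ = 52.81 mm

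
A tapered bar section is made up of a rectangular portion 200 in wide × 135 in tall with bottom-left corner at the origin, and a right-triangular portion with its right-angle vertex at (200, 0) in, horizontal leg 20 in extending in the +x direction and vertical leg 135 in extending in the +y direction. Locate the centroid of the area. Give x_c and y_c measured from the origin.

x_c = 105.08 in, y_c = 66.43 in

rectangular portion: A = 200 × 135 = 27000.00, centroid at (100.00, 67.50).
triangular portion: A = ½·20·135 = 1350.00, centroid at (206.67, 45.00).
ΣA = 28350.00 in², ΣAx_c = 2979000.00 in³, ΣAy_c = 1883250.00 in³.
x_c = 2979000.00/28350.00 = 105.08 in; y_c = 1883250.00/28350.00 = 66.43 in.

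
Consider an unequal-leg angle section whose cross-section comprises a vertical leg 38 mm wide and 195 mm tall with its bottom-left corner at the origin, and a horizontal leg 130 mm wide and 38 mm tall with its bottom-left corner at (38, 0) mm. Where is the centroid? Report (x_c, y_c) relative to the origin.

x_c = 52.60 mm, y_c = 66.10 mm

Part | A | x̄ᵢ | ȳᵢ | A·x̄ᵢ | A·ȳᵢ
vertical leg | 7410.00 | 19.00 | 97.50 | 140790.00 | 722475.00
horizontal leg | 4940.00 | 103.00 | 19.00 | 508820.00 | 93860.00
Σ | 12350.00 |  |  | 649610.00 | 816335.00
x_c = 649610.00 / 12350.00 = 52.60 mm
y_c = 816335.00 / 12350.00 = 66.10 mm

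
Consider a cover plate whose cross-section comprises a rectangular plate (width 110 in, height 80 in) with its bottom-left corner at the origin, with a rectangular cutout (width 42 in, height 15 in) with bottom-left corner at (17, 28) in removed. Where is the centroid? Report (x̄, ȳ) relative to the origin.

x̄ = 56.31 in, ȳ = 40.35 in

plate: A = 110 × 80 = 8800.00, centroid at (55.00, 40.00).
hole: A = −(42 × 15) = -630.00, centroid at (38.00, 35.50).
ΣA = 8170.00 in²
ΣAx̄ = (8800.00)(55.00) + (-630.00)(38.00) = 460060.00 in³
ΣAȳ = (8800.00)(40.00) + (-630.00)(35.50) = 329635.00 in³
x̄ = 460060.00 / 8170.00 = 56.31 in
ȳ = 329635.00 / 8170.00 = 40.35 in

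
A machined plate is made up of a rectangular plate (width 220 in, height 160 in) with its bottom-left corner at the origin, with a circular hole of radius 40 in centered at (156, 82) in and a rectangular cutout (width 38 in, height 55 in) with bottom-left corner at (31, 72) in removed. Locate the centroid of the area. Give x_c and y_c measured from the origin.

plate: A = 220 × 160 = 35200.00, centroid at (110.00, 80.00).
hole 1: A = −π·40² = -5026.55, centroid at (156.00, 82.00).
hole 2: A = −(38 × 55) = -2090.00, centroid at (50.00, 99.50).
ΣA = 28083.45 in²
ΣAx_c = (35200.00)(110.00) + (-5026.55)(156.00) + (-2090.00)(50.00) = 2983358.47 in³
ΣAy_c = (35200.00)(80.00) + (-5026.55)(82.00) + (-2090.00)(99.50) = 2195868.04 in³
x_c = 2983358.47 / 28083.45 = 106.23 in
y_c = 2195868.04 / 28083.45 = 78.19 in

x_c = 106.23 in, y_c = 78.19 in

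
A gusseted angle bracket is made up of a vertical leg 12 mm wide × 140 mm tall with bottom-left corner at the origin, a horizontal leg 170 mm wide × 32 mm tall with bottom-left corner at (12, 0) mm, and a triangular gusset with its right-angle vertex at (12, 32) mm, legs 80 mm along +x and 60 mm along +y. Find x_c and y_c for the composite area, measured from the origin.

vertical leg: A = 12 × 140 = 1680.00, centroid at (6.00, 70.00).
horizontal leg: A = 170 × 32 = 5440.00, centroid at (97.00, 16.00).
gusset: A = ½·80·60 = 2400.00, centroid at (38.67, 52.00).
ΣA = 9520.00 mm², ΣAx_c = 630560.00 mm³, ΣAy_c = 329440.00 mm³.
x_c = 630560.00/9520.00 = 66.24 mm; y_c = 329440.00/9520.00 = 34.61 mm.

x_c = 66.24 mm, y_c = 34.61 mm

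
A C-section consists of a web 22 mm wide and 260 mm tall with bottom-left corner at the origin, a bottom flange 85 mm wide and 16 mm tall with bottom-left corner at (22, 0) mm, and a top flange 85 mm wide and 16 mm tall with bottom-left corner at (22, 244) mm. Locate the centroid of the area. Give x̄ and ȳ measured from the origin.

x̄ = 28.24 mm, ȳ = 130.00 mm

web: A = 22 × 260 = 5720.00, centroid at (11.00, 130.00).
bottom flange: A = 85 × 16 = 1360.00, centroid at (64.50, 8.00).
top flange: A = 85 × 16 = 1360.00, centroid at (64.50, 252.00).
ΣA = 8440.00 mm², ΣAx̄ = 238360.00 mm³, ΣAȳ = 1097200.00 mm³.
x̄ = 238360.00/8440.00 = 28.24 mm; ȳ = 1097200.00/8440.00 = 130.00 mm.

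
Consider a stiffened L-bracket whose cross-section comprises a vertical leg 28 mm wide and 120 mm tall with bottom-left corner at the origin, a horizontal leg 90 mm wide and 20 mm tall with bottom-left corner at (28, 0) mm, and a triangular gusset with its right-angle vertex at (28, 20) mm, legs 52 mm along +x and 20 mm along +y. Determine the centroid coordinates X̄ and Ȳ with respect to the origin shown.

Part | A | x̄ᵢ | ȳᵢ | A·x̄ᵢ | A·ȳᵢ
vertical leg | 3360.00 | 14.00 | 60.00 | 47040.00 | 201600.00
horizontal leg | 1800.00 | 73.00 | 10.00 | 131400.00 | 18000.00
gusset | 520.00 | 45.33 | 26.67 | 23573.33 | 13866.67
Σ | 5680.00 |  |  | 202013.33 | 233466.67
X̄ = 202013.33 / 5680.00 = 35.57 mm
Ȳ = 233466.67 / 5680.00 = 41.10 mm

X̄ = 35.57 mm, Ȳ = 41.10 mm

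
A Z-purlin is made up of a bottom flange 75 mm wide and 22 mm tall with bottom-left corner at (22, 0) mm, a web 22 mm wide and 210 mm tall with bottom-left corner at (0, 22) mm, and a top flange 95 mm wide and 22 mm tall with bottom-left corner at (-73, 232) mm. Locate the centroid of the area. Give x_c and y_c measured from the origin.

x_c = 11.45 mm, y_c = 133.11 mm

bottom flange: A = 75 × 22 = 1650.00, centroid at (59.50, 11.00).
web: A = 22 × 210 = 4620.00, centroid at (11.00, 127.00).
top flange: A = 95 × 22 = 2090.00, centroid at (-25.50, 243.00).
ΣA = 8360.00 mm²
ΣAx_c = (1650.00)(59.50) + (4620.00)(11.00) + (2090.00)(-25.50) = 95700.00 mm³
ΣAy_c = (1650.00)(11.00) + (4620.00)(127.00) + (2090.00)(243.00) = 1112760.00 mm³
x_c = 95700.00 / 8360.00 = 11.45 mm
y_c = 1112760.00 / 8360.00 = 133.11 mm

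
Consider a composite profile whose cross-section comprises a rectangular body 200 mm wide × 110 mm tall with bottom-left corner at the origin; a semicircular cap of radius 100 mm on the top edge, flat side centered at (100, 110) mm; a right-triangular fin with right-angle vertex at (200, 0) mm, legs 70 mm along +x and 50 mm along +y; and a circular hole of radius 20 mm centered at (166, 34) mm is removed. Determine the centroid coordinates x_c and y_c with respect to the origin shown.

x_c = 103.48 mm, y_c = 94.00 mm

rectangular body: A = 200 × 110 = 22000.00, centroid at (100.00, 55.00).
semicircular top: A = ½π·100² = 15707.96, centroid at (100.00, 152.44).
triangular fin: A = ½·70·50 = 1750.00, centroid at (223.33, 16.67).
hole: A = −π·20² = -1256.64, centroid at (166.00, 34.00).
ΣA = 38201.33 mm², ΣAx_c = 3953027.91 mm³, ΣAy_c = 3590983.63 mm³.
x_c = 3953027.91/38201.33 = 103.48 mm; y_c = 3590983.63/38201.33 = 94.00 mm.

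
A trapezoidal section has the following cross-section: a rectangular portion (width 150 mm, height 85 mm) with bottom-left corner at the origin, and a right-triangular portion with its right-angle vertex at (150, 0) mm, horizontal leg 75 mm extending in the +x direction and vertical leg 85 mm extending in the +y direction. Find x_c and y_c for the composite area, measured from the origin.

Part | A | x̄ᵢ | ȳᵢ | A·x̄ᵢ | A·ȳᵢ
rectangular portion | 12750.00 | 75.00 | 42.50 | 956250.00 | 541875.00
triangular portion | 3187.50 | 175.00 | 28.33 | 557812.50 | 90312.50
Σ | 15937.50 |  |  | 1514062.50 | 632187.50
x_c = 1514062.50 / 15937.50 = 95.00 mm
y_c = 632187.50 / 15937.50 = 39.67 mm

x_c = 95.00 mm, y_c = 39.67 mm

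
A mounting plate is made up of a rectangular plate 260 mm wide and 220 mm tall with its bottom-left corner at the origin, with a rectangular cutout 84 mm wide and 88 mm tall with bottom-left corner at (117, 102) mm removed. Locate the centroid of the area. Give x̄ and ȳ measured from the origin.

x̄ = 125.70 mm, ȳ = 104.66 mm

plate: A = 260 × 220 = 57200.00, centroid at (130.00, 110.00).
hole: A = −(84 × 88) = -7392.00, centroid at (159.00, 146.00).
ΣA = 49808.00 mm²
ΣAx̄ = (57200.00)(130.00) + (-7392.00)(159.00) = 6260672.00 mm³
ΣAȳ = (57200.00)(110.00) + (-7392.00)(146.00) = 5212768.00 mm³
x̄ = 6260672.00 / 49808.00 = 125.70 mm
ȳ = 5212768.00 / 49808.00 = 104.66 mm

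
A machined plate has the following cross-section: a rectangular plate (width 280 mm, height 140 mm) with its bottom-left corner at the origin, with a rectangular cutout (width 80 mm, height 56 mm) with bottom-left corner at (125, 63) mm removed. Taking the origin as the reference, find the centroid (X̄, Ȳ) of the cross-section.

plate: A = 280 × 140 = 39200.00, centroid at (140.00, 70.00).
hole: A = −(80 × 56) = -4480.00, centroid at (165.00, 91.00).
ΣA = 34720.00 mm²
ΣAX̄ = (39200.00)(140.00) + (-4480.00)(165.00) = 4748800.00 mm³
ΣAȲ = (39200.00)(70.00) + (-4480.00)(91.00) = 2336320.00 mm³
X̄ = 4748800.00 / 34720.00 = 136.77 mm
Ȳ = 2336320.00 / 34720.00 = 67.29 mm

X̄ = 136.77 mm, Ȳ = 67.29 mm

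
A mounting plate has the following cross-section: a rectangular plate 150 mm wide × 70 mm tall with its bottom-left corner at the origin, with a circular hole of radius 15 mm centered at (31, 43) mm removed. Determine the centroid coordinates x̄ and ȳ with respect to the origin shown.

x̄ = 78.18 mm, ȳ = 34.42 mm

plate: A = 150 × 70 = 10500.00, centroid at (75.00, 35.00).
hole: A = −π·15² = -706.86, centroid at (31.00, 43.00).
ΣA = 9793.14 mm²
ΣAx̄ = (10500.00)(75.00) + (-706.86)(31.00) = 765587.39 mm³
ΣAȳ = (10500.00)(35.00) + (-706.86)(43.00) = 337105.09 mm³
x̄ = 765587.39 / 9793.14 = 78.18 mm
ȳ = 337105.09 / 9793.14 = 34.42 mm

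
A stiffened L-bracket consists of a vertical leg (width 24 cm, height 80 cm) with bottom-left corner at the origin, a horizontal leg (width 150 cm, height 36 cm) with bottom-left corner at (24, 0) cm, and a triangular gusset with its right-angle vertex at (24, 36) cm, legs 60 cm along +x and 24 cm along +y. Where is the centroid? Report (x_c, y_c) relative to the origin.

x_c = 73.30 cm, y_c = 25.58 cm

vertical leg: A = 24 × 80 = 1920.00, centroid at (12.00, 40.00).
horizontal leg: A = 150 × 36 = 5400.00, centroid at (99.00, 18.00).
gusset: A = ½·60·24 = 720.00, centroid at (44.00, 44.00).
ΣA = 8040.00 cm², ΣAx_c = 589320.00 cm³, ΣAy_c = 205680.00 cm³.
x_c = 589320.00/8040.00 = 73.30 cm; y_c = 205680.00/8040.00 = 25.58 cm.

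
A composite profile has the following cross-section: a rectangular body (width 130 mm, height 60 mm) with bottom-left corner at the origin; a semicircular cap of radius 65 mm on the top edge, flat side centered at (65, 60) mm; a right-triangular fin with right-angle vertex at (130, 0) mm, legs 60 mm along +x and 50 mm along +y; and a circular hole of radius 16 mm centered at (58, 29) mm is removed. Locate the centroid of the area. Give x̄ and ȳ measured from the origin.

rectangular body: A = 130 × 60 = 7800.00, centroid at (65.00, 30.00).
semicircular top: A = ½π·65² = 6636.61, centroid at (65.00, 87.59).
triangular fin: A = ½·60·50 = 1500.00, centroid at (150.00, 16.67).
hole: A = −π·16² = -804.25, centroid at (58.00, 29.00).
ΣA = 15132.37 mm²
ΣAx̄ = (7800.00)(65.00) + (6636.61)(65.00) + (1500.00)(150.00) + (-804.25)(58.00) = 1116733.57 mm³
ΣAȳ = (7800.00)(30.00) + (6636.61)(87.59) + (1500.00)(16.67) + (-804.25)(29.00) = 816957.02 mm³
x̄ = 1116733.57 / 15132.37 = 73.80 mm
ȳ = 816957.02 / 15132.37 = 53.99 mm

x̄ = 73.80 mm, ȳ = 53.99 mm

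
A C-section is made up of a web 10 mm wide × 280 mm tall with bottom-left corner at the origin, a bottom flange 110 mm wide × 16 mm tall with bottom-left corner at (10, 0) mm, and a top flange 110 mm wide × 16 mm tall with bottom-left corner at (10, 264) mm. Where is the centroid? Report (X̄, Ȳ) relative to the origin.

Part | A | x̄ᵢ | ȳᵢ | A·x̄ᵢ | A·ȳᵢ
web | 2800.00 | 5.00 | 140.00 | 14000.00 | 392000.00
bottom flange | 1760.00 | 65.00 | 8.00 | 114400.00 | 14080.00
top flange | 1760.00 | 65.00 | 272.00 | 114400.00 | 478720.00
Σ | 6320.00 |  |  | 242800.00 | 884800.00
X̄ = 242800.00 / 6320.00 = 38.42 mm
Ȳ = 884800.00 / 6320.00 = 140.00 mm

X̄ = 38.42 mm, Ȳ = 140.00 mm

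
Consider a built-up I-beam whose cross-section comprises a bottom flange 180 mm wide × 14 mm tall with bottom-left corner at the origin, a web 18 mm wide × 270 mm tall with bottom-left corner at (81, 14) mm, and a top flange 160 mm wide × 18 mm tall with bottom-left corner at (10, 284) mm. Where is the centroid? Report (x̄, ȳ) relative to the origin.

bottom flange: A = 180 × 14 = 2520.00, centroid at (90.00, 7.00).
web: A = 18 × 270 = 4860.00, centroid at (90.00, 149.00).
top flange: A = 160 × 18 = 2880.00, centroid at (90.00, 293.00).
ΣA = 10260.00 mm²
ΣAx̄ = (2520.00)(90.00) + (4860.00)(90.00) + (2880.00)(90.00) = 923400.00 mm³
ΣAȳ = (2520.00)(7.00) + (4860.00)(149.00) + (2880.00)(293.00) = 1585620.00 mm³
x̄ = 923400.00 / 10260.00 = 90.00 mm
ȳ = 1585620.00 / 10260.00 = 154.54 mm

x̄ = 90.00 mm, ȳ = 154.54 mm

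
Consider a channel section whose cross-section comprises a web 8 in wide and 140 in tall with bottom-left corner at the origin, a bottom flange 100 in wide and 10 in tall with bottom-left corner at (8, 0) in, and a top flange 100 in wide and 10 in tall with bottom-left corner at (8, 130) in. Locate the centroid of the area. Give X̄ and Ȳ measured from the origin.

X̄ = 38.62 in, Ȳ = 70.00 in

web: A = 8 × 140 = 1120.00, centroid at (4.00, 70.00).
bottom flange: A = 100 × 10 = 1000.00, centroid at (58.00, 5.00).
top flange: A = 100 × 10 = 1000.00, centroid at (58.00, 135.00).
ΣA = 3120.00 in², ΣAX̄ = 120480.00 in³, ΣAȲ = 218400.00 in³.
X̄ = 120480.00/3120.00 = 38.62 in; Ȳ = 218400.00/3120.00 = 70.00 in.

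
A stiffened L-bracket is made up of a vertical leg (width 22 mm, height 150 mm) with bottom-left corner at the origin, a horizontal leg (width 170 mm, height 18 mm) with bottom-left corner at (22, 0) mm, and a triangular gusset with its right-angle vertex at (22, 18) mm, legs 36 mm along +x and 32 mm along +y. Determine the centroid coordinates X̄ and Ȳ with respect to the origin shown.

vertical leg: A = 22 × 150 = 3300.00, centroid at (11.00, 75.00).
horizontal leg: A = 170 × 18 = 3060.00, centroid at (107.00, 9.00).
gusset: A = ½·36·32 = 576.00, centroid at (34.00, 28.67).
ΣA = 6936.00 mm²
ΣAX̄ = (3300.00)(11.00) + (3060.00)(107.00) + (576.00)(34.00) = 383304.00 mm³
ΣAȲ = (3300.00)(75.00) + (3060.00)(9.00) + (576.00)(28.67) = 291552.00 mm³
X̄ = 383304.00 / 6936.00 = 55.26 mm
Ȳ = 291552.00 / 6936.00 = 42.03 mm

X̄ = 55.26 mm, Ȳ = 42.03 mm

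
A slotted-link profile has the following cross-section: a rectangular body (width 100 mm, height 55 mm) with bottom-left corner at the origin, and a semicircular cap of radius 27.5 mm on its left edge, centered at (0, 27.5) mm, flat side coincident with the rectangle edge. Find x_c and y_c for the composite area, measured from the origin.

x_c = 39.05 mm, y_c = 27.50 mm

Part | A | x̄ᵢ | ȳᵢ | A·x̄ᵢ | A·ȳᵢ
rectangular body | 5500.00 | 50.00 | 27.50 | 275000.00 | 151250.00
semicircular end | 1187.91 | -11.67 | 27.50 | -13864.58 | 32667.65
Σ | 6687.91 |  |  | 261135.42 | 183917.65
x_c = 261135.42 / 6687.91 = 39.05 mm
y_c = 183917.65 / 6687.91 = 27.50 mm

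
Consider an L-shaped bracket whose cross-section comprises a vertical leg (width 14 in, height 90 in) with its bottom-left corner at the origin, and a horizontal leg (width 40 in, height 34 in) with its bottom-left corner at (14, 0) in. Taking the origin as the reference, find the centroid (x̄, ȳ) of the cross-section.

vertical leg: A = 14 × 90 = 1260.00, centroid at (7.00, 45.00).
horizontal leg: A = 40 × 34 = 1360.00, centroid at (34.00, 17.00).
ΣA = 2620.00 in²
ΣAx̄ = (1260.00)(7.00) + (1360.00)(34.00) = 55060.00 in³
ΣAȳ = (1260.00)(45.00) + (1360.00)(17.00) = 79820.00 in³
x̄ = 55060.00 / 2620.00 = 21.02 in
ȳ = 79820.00 / 2620.00 = 30.47 in

x̄ = 21.02 in, ȳ = 30.47 in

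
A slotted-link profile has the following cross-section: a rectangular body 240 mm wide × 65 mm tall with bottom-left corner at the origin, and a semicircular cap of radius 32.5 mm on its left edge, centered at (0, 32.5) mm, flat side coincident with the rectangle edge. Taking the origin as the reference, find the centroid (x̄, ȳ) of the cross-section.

x̄ = 107.14 mm, ȳ = 32.50 mm

rectangular body: A = 240 × 65 = 15600.00, centroid at (120.00, 32.50).
semicircular end: A = ½π·32.5² = 1659.15, centroid at (-13.79, 32.50).
ΣA = 17259.15 mm²
ΣAx̄ = (15600.00)(120.00) + (1659.15)(-13.79) = 1849114.58 mm³
ΣAȳ = (15600.00)(32.50) + (1659.15)(32.50) = 560922.49 mm³
x̄ = 1849114.58 / 17259.15 = 107.14 mm
ȳ = 560922.49 / 17259.15 = 32.50 mm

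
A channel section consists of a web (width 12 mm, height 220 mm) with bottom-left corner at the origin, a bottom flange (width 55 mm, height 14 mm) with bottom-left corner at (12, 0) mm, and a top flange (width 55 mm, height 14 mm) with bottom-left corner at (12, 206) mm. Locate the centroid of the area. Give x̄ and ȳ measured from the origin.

x̄ = 18.34 mm, ȳ = 110.00 mm

web: A = 12 × 220 = 2640.00, centroid at (6.00, 110.00).
bottom flange: A = 55 × 14 = 770.00, centroid at (39.50, 7.00).
top flange: A = 55 × 14 = 770.00, centroid at (39.50, 213.00).
ΣA = 4180.00 mm²
ΣAx̄ = (2640.00)(6.00) + (770.00)(39.50) + (770.00)(39.50) = 76670.00 mm³
ΣAȳ = (2640.00)(110.00) + (770.00)(7.00) + (770.00)(213.00) = 459800.00 mm³
x̄ = 76670.00 / 4180.00 = 18.34 mm
ȳ = 459800.00 / 4180.00 = 110.00 mm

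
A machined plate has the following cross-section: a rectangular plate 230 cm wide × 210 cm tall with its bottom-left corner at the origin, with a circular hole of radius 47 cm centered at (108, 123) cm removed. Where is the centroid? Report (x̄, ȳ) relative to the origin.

Part | A | x̄ᵢ | ȳᵢ | A·x̄ᵢ | A·ȳᵢ
plate | 48300.00 | 115.00 | 105.00 | 5554500.00 | 5071500.00
hole | -6939.78 | 108.00 | 123.00 | -749496.04 | -853592.72
Σ | 41360.22 |  |  | 4805003.96 | 4217907.28
x̄ = 4805003.96 / 41360.22 = 116.17 cm
ȳ = 4217907.28 / 41360.22 = 101.98 cm

x̄ = 116.17 cm, ȳ = 101.98 cm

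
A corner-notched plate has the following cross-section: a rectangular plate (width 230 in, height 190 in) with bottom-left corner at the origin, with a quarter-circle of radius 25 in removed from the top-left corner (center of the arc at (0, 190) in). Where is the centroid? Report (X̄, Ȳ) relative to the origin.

X̄ = 116.19 in, Ȳ = 94.04 in

plate: A = 230 × 190 = 43700.00, centroid at (115.00, 95.00).
removed quarter-circle: A = −¼π·25² = -490.87, centroid at (10.61, 179.39).
ΣA = 43209.13 in²
ΣAX̄ = (43700.00)(115.00) + (-490.87)(10.61) = 5020291.67 in³
ΣAȲ = (43700.00)(95.00) + (-490.87)(179.39) = 4063442.30 in³
X̄ = 5020291.67 / 43209.13 = 116.19 in
Ȳ = 4063442.30 / 43209.13 = 94.04 in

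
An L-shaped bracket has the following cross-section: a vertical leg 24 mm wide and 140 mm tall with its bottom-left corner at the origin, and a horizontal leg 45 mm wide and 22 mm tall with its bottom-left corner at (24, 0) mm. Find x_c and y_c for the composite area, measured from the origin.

Part | A | x̄ᵢ | ȳᵢ | A·x̄ᵢ | A·ȳᵢ
vertical leg | 3360.00 | 12.00 | 70.00 | 40320.00 | 235200.00
horizontal leg | 990.00 | 46.50 | 11.00 | 46035.00 | 10890.00
Σ | 4350.00 |  |  | 86355.00 | 246090.00
x_c = 86355.00 / 4350.00 = 19.85 mm
y_c = 246090.00 / 4350.00 = 56.57 mm

x_c = 19.85 mm, y_c = 56.57 mm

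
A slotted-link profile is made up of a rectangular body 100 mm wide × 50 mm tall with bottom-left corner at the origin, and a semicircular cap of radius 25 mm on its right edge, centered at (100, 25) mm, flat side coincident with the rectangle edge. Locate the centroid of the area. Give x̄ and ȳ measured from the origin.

rectangular body: A = 100 × 50 = 5000.00, centroid at (50.00, 25.00).
semicircular end: A = ½π·25² = 981.75, centroid at (110.61, 25.00).
ΣA = 5981.75 mm², ΣAx̄ = 358591.44 mm³, ΣAȳ = 149543.69 mm³.
x̄ = 358591.44/5981.75 = 59.95 mm; ȳ = 149543.69/5981.75 = 25.00 mm.

x̄ = 59.95 mm, ȳ = 25.00 mm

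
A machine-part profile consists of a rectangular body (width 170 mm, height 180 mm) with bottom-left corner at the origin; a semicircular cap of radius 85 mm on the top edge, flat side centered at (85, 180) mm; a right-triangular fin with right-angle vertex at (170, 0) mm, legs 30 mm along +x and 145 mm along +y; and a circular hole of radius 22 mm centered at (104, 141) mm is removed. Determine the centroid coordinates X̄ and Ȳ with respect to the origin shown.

rectangular body: A = 170 × 180 = 30600.00, centroid at (85.00, 90.00).
semicircular top: A = ½π·85² = 11349.00, centroid at (85.00, 216.08).
triangular fin: A = ½·30·145 = 2175.00, centroid at (180.00, 48.33).
hole: A = −π·22² = -1520.53, centroid at (104.00, 141.00).
ΣA = 42603.47 mm²
ΣAX̄ = (30600.00)(85.00) + (11349.00)(85.00) + (2175.00)(180.00) + (-1520.53)(104.00) = 3799030.09 mm³
ΣAȲ = (30600.00)(90.00) + (11349.00)(216.08) + (2175.00)(48.33) + (-1520.53)(141.00) = 5096967.44 mm³
X̄ = 3799030.09 / 42603.47 = 89.17 mm
Ȳ = 5096967.44 / 42603.47 = 119.64 mm

X̄ = 89.17 mm, Ȳ = 119.64 mm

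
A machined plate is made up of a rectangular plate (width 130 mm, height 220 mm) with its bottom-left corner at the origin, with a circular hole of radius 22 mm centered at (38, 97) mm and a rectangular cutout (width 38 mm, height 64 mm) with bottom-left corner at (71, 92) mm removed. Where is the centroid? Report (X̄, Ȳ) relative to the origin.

X̄ = 64.20 mm, Ȳ = 109.42 mm

Part | A | x̄ᵢ | ȳᵢ | A·x̄ᵢ | A·ȳᵢ
plate | 28600.00 | 65.00 | 110.00 | 1859000.00 | 3146000.00
hole 1 | -1520.53 | 38.00 | 97.00 | -57780.17 | -147491.49
hole 2 | -2432.00 | 90.00 | 124.00 | -218880.00 | -301568.00
Σ | 24647.47 |  |  | 1582339.83 | 2696940.51
X̄ = 1582339.83 / 24647.47 = 64.20 mm
Ȳ = 2696940.51 / 24647.47 = 109.42 mm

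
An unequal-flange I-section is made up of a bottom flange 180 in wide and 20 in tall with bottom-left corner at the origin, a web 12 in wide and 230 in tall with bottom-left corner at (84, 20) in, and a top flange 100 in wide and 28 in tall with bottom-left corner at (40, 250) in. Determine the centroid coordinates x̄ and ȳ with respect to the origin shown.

bottom flange: A = 180 × 20 = 3600.00, centroid at (90.00, 10.00).
web: A = 12 × 230 = 2760.00, centroid at (90.00, 135.00).
top flange: A = 100 × 28 = 2800.00, centroid at (90.00, 264.00).
ΣA = 9160.00 in²
ΣAx̄ = (3600.00)(90.00) + (2760.00)(90.00) + (2800.00)(90.00) = 824400.00 in³
ΣAȳ = (3600.00)(10.00) + (2760.00)(135.00) + (2800.00)(264.00) = 1147800.00 in³
x̄ = 824400.00 / 9160.00 = 90.00 in
ȳ = 1147800.00 / 9160.00 = 125.31 in

x̄ = 90.00 in, ȳ = 125.31 in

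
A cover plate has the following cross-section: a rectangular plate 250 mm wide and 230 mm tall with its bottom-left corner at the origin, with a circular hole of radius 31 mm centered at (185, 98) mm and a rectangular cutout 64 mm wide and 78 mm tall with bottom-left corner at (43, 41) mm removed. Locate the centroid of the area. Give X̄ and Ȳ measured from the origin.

Part | A | x̄ᵢ | ȳᵢ | A·x̄ᵢ | A·ȳᵢ
plate | 57500.00 | 125.00 | 115.00 | 7187500.00 | 6612500.00
hole 1 | -3019.07 | 185.00 | 98.00 | -558528.05 | -295868.91
hole 2 | -4992.00 | 75.00 | 80.00 | -374400.00 | -399360.00
Σ | 49488.93 |  |  | 6254571.95 | 5917271.09
X̄ = 6254571.95 / 49488.93 = 126.38 mm
Ȳ = 5917271.09 / 49488.93 = 119.57 mm

X̄ = 126.38 mm, Ȳ = 119.57 mm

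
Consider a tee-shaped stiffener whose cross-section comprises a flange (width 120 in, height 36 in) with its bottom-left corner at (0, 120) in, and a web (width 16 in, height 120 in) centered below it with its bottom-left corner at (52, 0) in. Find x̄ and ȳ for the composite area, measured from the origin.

x̄ = 60.00 in, ȳ = 114.00 in

web: A = 16 × 120 = 1920.00, centroid at (60.00, 60.00).
flange: A = 120 × 36 = 4320.00, centroid at (60.00, 138.00).
ΣA = 6240.00 in²
ΣAx̄ = (1920.00)(60.00) + (4320.00)(60.00) = 374400.00 in³
ΣAȳ = (1920.00)(60.00) + (4320.00)(138.00) = 711360.00 in³
x̄ = 374400.00 / 6240.00 = 60.00 in
ȳ = 711360.00 / 6240.00 = 114.00 in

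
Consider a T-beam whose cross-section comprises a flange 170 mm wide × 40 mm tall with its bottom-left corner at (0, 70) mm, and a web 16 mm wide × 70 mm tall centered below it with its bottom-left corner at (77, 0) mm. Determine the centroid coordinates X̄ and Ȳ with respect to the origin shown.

Part | A | x̄ᵢ | ȳᵢ | A·x̄ᵢ | A·ȳᵢ
web | 1120.00 | 85.00 | 35.00 | 95200.00 | 39200.00
flange | 6800.00 | 85.00 | 90.00 | 578000.00 | 612000.00
Σ | 7920.00 |  |  | 673200.00 | 651200.00
X̄ = 673200.00 / 7920.00 = 85.00 mm
Ȳ = 651200.00 / 7920.00 = 82.22 mm

X̄ = 85.00 mm, Ȳ = 82.22 mm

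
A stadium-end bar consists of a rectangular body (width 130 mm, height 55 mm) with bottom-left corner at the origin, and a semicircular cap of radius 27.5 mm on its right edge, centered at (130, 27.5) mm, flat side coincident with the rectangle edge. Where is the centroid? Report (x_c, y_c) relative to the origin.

rectangular body: A = 130 × 55 = 7150.00, centroid at (65.00, 27.50).
semicircular end: A = ½π·27.5² = 1187.91, centroid at (141.67, 27.50).
ΣA = 8337.91 mm², ΣAx_c = 633043.50 mm³, ΣAy_c = 229292.65 mm³.
x_c = 633043.50/8337.91 = 75.92 mm; y_c = 229292.65/8337.91 = 27.50 mm.

x_c = 75.92 mm, y_c = 27.50 mm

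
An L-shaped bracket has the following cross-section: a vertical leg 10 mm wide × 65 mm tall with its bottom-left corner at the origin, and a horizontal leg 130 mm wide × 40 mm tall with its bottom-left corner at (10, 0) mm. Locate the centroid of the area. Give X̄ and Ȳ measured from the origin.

X̄ = 67.22 mm, Ȳ = 21.39 mm

Part | A | x̄ᵢ | ȳᵢ | A·x̄ᵢ | A·ȳᵢ
vertical leg | 650.00 | 5.00 | 32.50 | 3250.00 | 21125.00
horizontal leg | 5200.00 | 75.00 | 20.00 | 390000.00 | 104000.00
Σ | 5850.00 |  |  | 393250.00 | 125125.00
X̄ = 393250.00 / 5850.00 = 67.22 mm
Ȳ = 125125.00 / 5850.00 = 21.39 mm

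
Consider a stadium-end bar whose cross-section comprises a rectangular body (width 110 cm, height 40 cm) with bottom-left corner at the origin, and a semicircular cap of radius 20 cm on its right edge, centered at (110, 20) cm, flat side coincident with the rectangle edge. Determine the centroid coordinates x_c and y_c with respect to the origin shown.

x_c = 62.93 cm, y_c = 20.00 cm

rectangular body: A = 110 × 40 = 4400.00, centroid at (55.00, 20.00).
semicircular end: A = ½π·20² = 628.32, centroid at (118.49, 20.00).
ΣA = 5028.32 cm²
ΣAx_c = (4400.00)(55.00) + (628.32)(118.49) = 316448.37 cm³
ΣAy_c = (4400.00)(20.00) + (628.32)(20.00) = 100566.37 cm³
x_c = 316448.37 / 5028.32 = 62.93 cm
y_c = 100566.37 / 5028.32 = 20.00 cm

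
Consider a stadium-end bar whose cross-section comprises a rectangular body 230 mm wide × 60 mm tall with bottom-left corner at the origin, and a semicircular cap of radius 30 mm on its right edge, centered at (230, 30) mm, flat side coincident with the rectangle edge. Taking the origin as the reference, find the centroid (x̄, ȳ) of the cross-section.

x̄ = 126.87 mm, ȳ = 30.00 mm

rectangular body: A = 230 × 60 = 13800.00, centroid at (115.00, 30.00).
semicircular end: A = ½π·30² = 1413.72, centroid at (242.73, 30.00).
ΣA = 15213.72 mm²
ΣAx̄ = (13800.00)(115.00) + (1413.72)(242.73) = 1930154.84 mm³
ΣAȳ = (13800.00)(30.00) + (1413.72)(30.00) = 456411.50 mm³
x̄ = 1930154.84 / 15213.72 = 126.87 mm
ȳ = 456411.50 / 15213.72 = 30.00 mm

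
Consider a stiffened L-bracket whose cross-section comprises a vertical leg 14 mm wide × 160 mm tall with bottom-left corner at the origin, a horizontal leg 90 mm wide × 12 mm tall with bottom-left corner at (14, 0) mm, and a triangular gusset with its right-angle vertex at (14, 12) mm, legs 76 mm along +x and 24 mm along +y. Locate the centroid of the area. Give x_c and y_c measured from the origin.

x_c = 27.24 mm, y_c = 48.19 mm

vertical leg: A = 14 × 160 = 2240.00, centroid at (7.00, 80.00).
horizontal leg: A = 90 × 12 = 1080.00, centroid at (59.00, 6.00).
gusset: A = ½·76·24 = 912.00, centroid at (39.33, 20.00).
ΣA = 4232.00 mm²
ΣAx_c = (2240.00)(7.00) + (1080.00)(59.00) + (912.00)(39.33) = 115272.00 mm³
ΣAy_c = (2240.00)(80.00) + (1080.00)(6.00) + (912.00)(20.00) = 203920.00 mm³
x_c = 115272.00 / 4232.00 = 27.24 mm
y_c = 203920.00 / 4232.00 = 48.19 mm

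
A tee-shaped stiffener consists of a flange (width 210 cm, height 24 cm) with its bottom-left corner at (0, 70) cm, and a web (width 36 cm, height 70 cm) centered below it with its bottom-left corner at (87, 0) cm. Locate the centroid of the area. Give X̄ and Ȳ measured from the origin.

web: A = 36 × 70 = 2520.00, centroid at (105.00, 35.00).
flange: A = 210 × 24 = 5040.00, centroid at (105.00, 82.00).
ΣA = 7560.00 cm², ΣAX̄ = 793800.00 cm³, ΣAȲ = 501480.00 cm³.
X̄ = 793800.00/7560.00 = 105.00 cm; Ȳ = 501480.00/7560.00 = 66.33 cm.

X̄ = 105.00 cm, Ȳ = 66.33 cm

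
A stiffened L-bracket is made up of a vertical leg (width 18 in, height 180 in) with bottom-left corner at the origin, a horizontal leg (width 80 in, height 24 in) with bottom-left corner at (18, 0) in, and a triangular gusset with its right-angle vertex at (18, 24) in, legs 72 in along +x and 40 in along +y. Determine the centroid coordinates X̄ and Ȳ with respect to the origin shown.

X̄ = 30.45 in, Ȳ = 55.82 in

Part | A | x̄ᵢ | ȳᵢ | A·x̄ᵢ | A·ȳᵢ
vertical leg | 3240.00 | 9.00 | 90.00 | 29160.00 | 291600.00
horizontal leg | 1920.00 | 58.00 | 12.00 | 111360.00 | 23040.00
gusset | 1440.00 | 42.00 | 37.33 | 60480.00 | 53760.00
Σ | 6600.00 |  |  | 201000.00 | 368400.00
X̄ = 201000.00 / 6600.00 = 30.45 in
Ȳ = 368400.00 / 6600.00 = 55.82 in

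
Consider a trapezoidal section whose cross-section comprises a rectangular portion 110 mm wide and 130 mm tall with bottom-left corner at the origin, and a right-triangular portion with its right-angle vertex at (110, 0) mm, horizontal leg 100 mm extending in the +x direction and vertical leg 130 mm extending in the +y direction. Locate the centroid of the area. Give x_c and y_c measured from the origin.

rectangular portion: A = 110 × 130 = 14300.00, centroid at (55.00, 65.00).
triangular portion: A = ½·100·130 = 6500.00, centroid at (143.33, 43.33).
ΣA = 20800.00 mm², ΣAx_c = 1718166.67 mm³, ΣAy_c = 1211166.67 mm³.
x_c = 1718166.67/20800.00 = 82.60 mm; y_c = 1211166.67/20800.00 = 58.23 mm.

x_c = 82.60 mm, y_c = 58.23 mm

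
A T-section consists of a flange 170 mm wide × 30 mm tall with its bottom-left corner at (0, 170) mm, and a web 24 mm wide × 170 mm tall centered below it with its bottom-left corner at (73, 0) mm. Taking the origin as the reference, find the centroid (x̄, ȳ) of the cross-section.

x̄ = 85.00 mm, ȳ = 140.56 mm

Part | A | x̄ᵢ | ȳᵢ | A·x̄ᵢ | A·ȳᵢ
web | 4080.00 | 85.00 | 85.00 | 346800.00 | 346800.00
flange | 5100.00 | 85.00 | 185.00 | 433500.00 | 943500.00
Σ | 9180.00 |  |  | 780300.00 | 1290300.00
x̄ = 780300.00 / 9180.00 = 85.00 mm
ȳ = 1290300.00 / 9180.00 = 140.56 mm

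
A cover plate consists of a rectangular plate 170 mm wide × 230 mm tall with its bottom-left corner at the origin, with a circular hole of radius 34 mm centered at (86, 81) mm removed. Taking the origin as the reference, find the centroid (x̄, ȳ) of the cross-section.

x̄ = 84.90 mm, ȳ = 118.48 mm

plate: A = 170 × 230 = 39100.00, centroid at (85.00, 115.00).
hole: A = −π·34² = -3631.68, centroid at (86.00, 81.00).
ΣA = 35468.32 mm²
ΣAx̄ = (39100.00)(85.00) + (-3631.68)(86.00) = 3011175.42 mm³
ΣAȳ = (39100.00)(115.00) + (-3631.68)(81.00) = 4202333.83 mm³
x̄ = 3011175.42 / 35468.32 = 84.90 mm
ȳ = 4202333.83 / 35468.32 = 118.48 mm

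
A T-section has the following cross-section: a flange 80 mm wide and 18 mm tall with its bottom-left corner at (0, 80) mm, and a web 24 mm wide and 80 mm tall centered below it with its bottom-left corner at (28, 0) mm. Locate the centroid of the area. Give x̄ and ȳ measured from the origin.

web: A = 24 × 80 = 1920.00, centroid at (40.00, 40.00).
flange: A = 80 × 18 = 1440.00, centroid at (40.00, 89.00).
ΣA = 3360.00 mm²
ΣAx̄ = (1920.00)(40.00) + (1440.00)(40.00) = 134400.00 mm³
ΣAȳ = (1920.00)(40.00) + (1440.00)(89.00) = 204960.00 mm³
x̄ = 134400.00 / 3360.00 = 40.00 mm
ȳ = 204960.00 / 3360.00 = 61.00 mm

x̄ = 40.00 mm, ȳ = 61.00 mm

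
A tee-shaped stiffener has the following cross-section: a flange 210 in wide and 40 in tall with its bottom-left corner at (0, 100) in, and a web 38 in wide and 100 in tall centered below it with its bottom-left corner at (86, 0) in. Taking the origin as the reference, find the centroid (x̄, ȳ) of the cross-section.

web: A = 38 × 100 = 3800.00, centroid at (105.00, 50.00).
flange: A = 210 × 40 = 8400.00, centroid at (105.00, 120.00).
ΣA = 12200.00 in²
ΣAx̄ = (3800.00)(105.00) + (8400.00)(105.00) = 1281000.00 in³
ΣAȳ = (3800.00)(50.00) + (8400.00)(120.00) = 1198000.00 in³
x̄ = 1281000.00 / 12200.00 = 105.00 in
ȳ = 1198000.00 / 12200.00 = 98.20 in

x̄ = 105.00 in, ȳ = 98.20 in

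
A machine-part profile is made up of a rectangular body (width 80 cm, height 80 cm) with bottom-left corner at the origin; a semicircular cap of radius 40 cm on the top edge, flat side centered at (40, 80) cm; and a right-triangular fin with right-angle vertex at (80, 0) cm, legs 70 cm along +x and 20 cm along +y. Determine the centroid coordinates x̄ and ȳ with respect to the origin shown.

rectangular body: A = 80 × 80 = 6400.00, centroid at (40.00, 40.00).
semicircular top: A = ½π·40² = 2513.27, centroid at (40.00, 96.98).
triangular fin: A = ½·70·20 = 700.00, centroid at (103.33, 6.67).
ΣA = 9613.27 cm², ΣAx̄ = 428864.30 cm³, ΣAȳ = 504395.26 cm³.
x̄ = 428864.30/9613.27 = 44.61 cm; ȳ = 504395.26/9613.27 = 52.47 cm.

x̄ = 44.61 cm, ȳ = 52.47 cm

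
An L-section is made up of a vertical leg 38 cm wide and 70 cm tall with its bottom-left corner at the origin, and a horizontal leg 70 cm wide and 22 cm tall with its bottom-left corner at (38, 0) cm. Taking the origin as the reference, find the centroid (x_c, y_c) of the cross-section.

x_c = 38.80 cm, y_c = 26.20 cm

vertical leg: A = 38 × 70 = 2660.00, centroid at (19.00, 35.00).
horizontal leg: A = 70 × 22 = 1540.00, centroid at (73.00, 11.00).
ΣA = 4200.00 cm²
ΣAx_c = (2660.00)(19.00) + (1540.00)(73.00) = 162960.00 cm³
ΣAy_c = (2660.00)(35.00) + (1540.00)(11.00) = 110040.00 cm³
x_c = 162960.00 / 4200.00 = 38.80 cm
y_c = 110040.00 / 4200.00 = 26.20 cm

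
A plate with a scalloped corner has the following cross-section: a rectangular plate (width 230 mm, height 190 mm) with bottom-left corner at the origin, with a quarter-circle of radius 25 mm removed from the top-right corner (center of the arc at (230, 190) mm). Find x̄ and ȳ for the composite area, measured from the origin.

x̄ = 113.81 mm, ȳ = 94.04 mm

plate: A = 230 × 190 = 43700.00, centroid at (115.00, 95.00).
removed quarter-circle: A = −¼π·25² = -490.87, centroid at (219.39, 179.39).
ΣA = 43209.13 mm²
ΣAx̄ = (43700.00)(115.00) + (-490.87)(219.39) = 4917807.35 mm³
ΣAȳ = (43700.00)(95.00) + (-490.87)(179.39) = 4063442.30 mm³
x̄ = 4917807.35 / 43209.13 = 113.81 mm
ȳ = 4063442.30 / 43209.13 = 94.04 mm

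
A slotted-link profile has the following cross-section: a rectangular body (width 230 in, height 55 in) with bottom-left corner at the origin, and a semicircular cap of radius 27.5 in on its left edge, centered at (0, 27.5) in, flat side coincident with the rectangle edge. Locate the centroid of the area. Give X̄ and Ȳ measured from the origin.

Part | A | x̄ᵢ | ȳᵢ | A·x̄ᵢ | A·ȳᵢ
rectangular body | 12650.00 | 115.00 | 27.50 | 1454750.00 | 347875.00
semicircular end | 1187.91 | -11.67 | 27.50 | -13864.58 | 32667.65
Σ | 13837.91 |  |  | 1440885.42 | 380542.65
X̄ = 1440885.42 / 13837.91 = 104.13 in
Ȳ = 380542.65 / 13837.91 = 27.50 in

X̄ = 104.13 in, Ȳ = 27.50 in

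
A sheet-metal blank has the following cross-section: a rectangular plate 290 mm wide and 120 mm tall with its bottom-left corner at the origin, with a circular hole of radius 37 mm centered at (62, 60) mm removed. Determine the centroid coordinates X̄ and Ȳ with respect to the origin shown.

X̄ = 156.70 mm, Ȳ = 60.00 mm

Part | A | x̄ᵢ | ȳᵢ | A·x̄ᵢ | A·ȳᵢ
plate | 34800.00 | 145.00 | 60.00 | 5046000.00 | 2088000.00
hole | -4300.84 | 62.00 | 60.00 | -266652.10 | -258050.42
Σ | 30499.16 |  |  | 4779347.90 | 1829949.58
X̄ = 4779347.90 / 30499.16 = 156.70 mm
Ȳ = 1829949.58 / 30499.16 = 60.00 mm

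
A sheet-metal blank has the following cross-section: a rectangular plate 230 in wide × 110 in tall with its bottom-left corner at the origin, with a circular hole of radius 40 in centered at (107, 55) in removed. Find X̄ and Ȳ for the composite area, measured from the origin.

X̄ = 116.98 in, Ȳ = 55.00 in

Part | A | x̄ᵢ | ȳᵢ | A·x̄ᵢ | A·ȳᵢ
plate | 25300.00 | 115.00 | 55.00 | 2909500.00 | 1391500.00
hole | -5026.55 | 107.00 | 55.00 | -537840.66 | -276460.15
Σ | 20273.45 |  |  | 2371659.34 | 1115039.85
X̄ = 2371659.34 / 20273.45 = 116.98 in
Ȳ = 1115039.85 / 20273.45 = 55.00 in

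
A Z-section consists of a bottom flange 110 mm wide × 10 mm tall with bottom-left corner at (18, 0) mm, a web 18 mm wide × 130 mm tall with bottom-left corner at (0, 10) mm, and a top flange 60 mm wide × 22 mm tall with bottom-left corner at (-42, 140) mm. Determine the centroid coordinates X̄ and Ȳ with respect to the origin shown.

X̄ = 17.97 mm, Ȳ = 79.90 mm

bottom flange: A = 110 × 10 = 1100.00, centroid at (73.00, 5.00).
web: A = 18 × 130 = 2340.00, centroid at (9.00, 75.00).
top flange: A = 60 × 22 = 1320.00, centroid at (-12.00, 151.00).
ΣA = 4760.00 mm²
ΣAX̄ = (1100.00)(73.00) + (2340.00)(9.00) + (1320.00)(-12.00) = 85520.00 mm³
ΣAȲ = (1100.00)(5.00) + (2340.00)(75.00) + (1320.00)(151.00) = 380320.00 mm³
X̄ = 85520.00 / 4760.00 = 17.97 mm
Ȳ = 380320.00 / 4760.00 = 79.90 mm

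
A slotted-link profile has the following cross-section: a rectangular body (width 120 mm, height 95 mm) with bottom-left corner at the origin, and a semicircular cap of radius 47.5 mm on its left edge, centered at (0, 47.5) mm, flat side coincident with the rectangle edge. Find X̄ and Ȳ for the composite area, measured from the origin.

Part | A | x̄ᵢ | ȳᵢ | A·x̄ᵢ | A·ȳᵢ
rectangular body | 11400.00 | 60.00 | 47.50 | 684000.00 | 541500.00
semicircular end | 3544.11 | -20.16 | 47.50 | -71447.92 | 168345.19
Σ | 14944.11 |  |  | 612552.08 | 709845.19
X̄ = 612552.08 / 14944.11 = 40.99 mm
Ȳ = 709845.19 / 14944.11 = 47.50 mm

X̄ = 40.99 mm, Ȳ = 47.50 mm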